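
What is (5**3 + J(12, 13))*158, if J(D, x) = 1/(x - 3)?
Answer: 98829/5 ≈ 19766.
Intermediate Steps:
J(D, x) = 1/(-3 + x)
(5**3 + J(12, 13))*158 = (5**3 + 1/(-3 + 13))*158 = (125 + 1/10)*158 = (1251/10)*158 = 98829/5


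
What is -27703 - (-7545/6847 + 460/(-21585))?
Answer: -818825896108/29558499 ≈ -27702.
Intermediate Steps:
-27703 - (-7545/6847 + 460/(-21585)) = -27703 - (-7545*1/6847 + 460*(-1/21585)) = -27703 - (-7545/6847 - 92/4317) = -27703 - 1*(-33201689/29558499) = -27703 + 33201689/29558499 = -818825896108/29558499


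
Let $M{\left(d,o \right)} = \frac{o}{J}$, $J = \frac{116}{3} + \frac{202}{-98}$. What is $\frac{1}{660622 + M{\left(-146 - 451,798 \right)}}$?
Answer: $\frac{5381}{3554924288} \approx 1.5137 \cdot 10^{-6}$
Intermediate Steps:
$J = \frac{5381}{147}$ ($J = 116 \cdot \frac{1}{3} + 202 \left(- \frac{1}{98}\right) = \frac{116}{3} - \frac{101}{49} = \frac{5381}{147} \approx 36.605$)
$M{\left(d,o \right)} = \frac{147 o}{5381}$ ($M{\left(d,o \right)} = \frac{o}{\frac{5381}{147}} = o \frac{147}{5381} = \frac{147 o}{5381}$)
$\frac{1}{660622 + M{\left(-146 - 451,798 \right)}} = \frac{1}{660622 + \frac{147}{5381} \cdot 798} = \frac{1}{660622 + \frac{117306}{5381}} = \frac{1}{\frac{3554924288}{5381}} = \frac{5381}{3554924288}$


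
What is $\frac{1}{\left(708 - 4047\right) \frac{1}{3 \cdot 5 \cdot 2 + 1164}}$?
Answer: $- \frac{398}{1113} \approx -0.35759$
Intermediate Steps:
$\frac{1}{\left(708 - 4047\right) \frac{1}{3 \cdot 5 \cdot 2 + 1164}} = \frac{1}{\left(-3339\right) \frac{1}{15 \cdot 2 + 1164}} = \frac{1}{\left(-3339\right) \frac{1}{30 + 1164}} = \frac{1}{\left(-3339\right) \frac{1}{1194}} = \frac{1}{- \frac{1113}{398}} = - \frac{398}{1113}$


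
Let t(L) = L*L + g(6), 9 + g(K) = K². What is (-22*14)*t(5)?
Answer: -16016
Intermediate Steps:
g(K) = -9 + K²
t(L) = 27 + L² (t(L) = L*L + (-9 + 6²) = L² + (-9 + 36) = L² + 27 = 27 + L²)
(-22*14)*t(5) = (-22*14)*(27 + 5²) = -308*(27 + 25) = -308*52 = -16016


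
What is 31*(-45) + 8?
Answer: -1387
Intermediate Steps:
31*(-45) + 8 = -1395 + 8 = -1387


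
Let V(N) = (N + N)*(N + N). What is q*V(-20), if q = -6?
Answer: -9600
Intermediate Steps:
V(N) = 4*N² (V(N) = (2*N)*(2*N) = 4*N²)
q*V(-20) = -24*(-20)² = -24*400 = -6*1600 = -9600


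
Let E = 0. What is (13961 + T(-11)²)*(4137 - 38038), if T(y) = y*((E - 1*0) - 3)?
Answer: -510210050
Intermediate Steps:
T(y) = -3*y (T(y) = y*((0 - 1*0) - 3) = y*((0 + 0) - 3) = y*(0 - 3) = y*(-3) = -3*y)
(13961 + T(-11)²)*(4137 - 38038) = (13961 + (-3*(-11))²)*(4137 - 38038) = (13961 + 33²)*(-33901) = (13961 + 1089)*(-33901) = 15050*(-33901) = -510210050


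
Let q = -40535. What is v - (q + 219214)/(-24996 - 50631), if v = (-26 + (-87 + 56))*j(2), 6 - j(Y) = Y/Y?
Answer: -21375016/75627 ≈ -282.64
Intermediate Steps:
j(Y) = 5 (j(Y) = 6 - Y/Y = 6 - 1*1 = 6 - 1 = 5)
v = -285 (v = (-26 + (-87 + 56))*5 = (-26 - 31)*5 = -57*5 = -285)
v - (q + 219214)/(-24996 - 50631) = -285 - (-40535 + 219214)/(-24996 - 50631) = -285 - 178679/(-75627) = -285 - 178679*(-1)/75627 = -285 - 1*(-178679/75627) = -285 + 178679/75627 = -21375016/75627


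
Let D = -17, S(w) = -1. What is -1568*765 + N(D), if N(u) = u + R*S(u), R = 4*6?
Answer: -1199561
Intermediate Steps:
R = 24
N(u) = -24 + u (N(u) = u + 24*(-1) = u - 24 = -24 + u)
-1568*765 + N(D) = -1568*765 + (-24 - 17) = -1199520 - 41 = -1199561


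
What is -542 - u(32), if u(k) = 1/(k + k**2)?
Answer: -572353/1056 ≈ -542.00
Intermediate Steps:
-542 - u(32) = -542 - 1/(32*(1 + 32)) = -542 - 1/(32*33) = -542 - 1*1/1056 = -542 - 1/1056 = -572353/1056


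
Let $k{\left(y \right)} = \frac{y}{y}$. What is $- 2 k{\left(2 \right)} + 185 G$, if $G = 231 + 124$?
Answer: $65673$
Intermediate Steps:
$k{\left(y \right)} = 1$
$G = 355$
$- 2 k{\left(2 \right)} + 185 G = \left(-2\right) 1 + 185 \cdot 355 = -2 + 65675 = 65673$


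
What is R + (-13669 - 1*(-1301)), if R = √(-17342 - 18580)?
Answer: -12368 + I*√35922 ≈ -12368.0 + 189.53*I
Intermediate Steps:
R = I*√35922 (R = √(-35922) = I*√35922 ≈ 189.53*I)
R + (-13669 - 1*(-1301)) = I*√35922 + (-13669 - 1*(-1301)) = I*√35922 + (-13669 + 1301) = I*√35922 - 12368 = -12368 + I*√35922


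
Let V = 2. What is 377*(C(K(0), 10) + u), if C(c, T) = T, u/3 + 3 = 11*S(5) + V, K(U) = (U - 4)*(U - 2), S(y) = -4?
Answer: -47125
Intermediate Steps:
K(U) = (-4 + U)*(-2 + U)
u = -135 (u = -9 + 3*(11*(-4) + 2) = -9 + 3*(-44 + 2) = -9 + 3*(-42) = -9 - 126 = -135)
377*(C(K(0), 10) + u) = 377*(10 - 135) = 377*(-125) = -47125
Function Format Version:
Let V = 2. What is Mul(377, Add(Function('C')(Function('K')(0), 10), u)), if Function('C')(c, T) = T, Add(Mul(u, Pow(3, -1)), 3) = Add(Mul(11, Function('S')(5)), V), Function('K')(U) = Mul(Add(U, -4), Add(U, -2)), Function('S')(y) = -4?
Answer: -47125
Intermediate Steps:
Function('K')(U) = Mul(Add(-4, U), Add(-2, U))
u = -135 (u = Add(-9, Mul(3, Add(Mul(11, -4), 2))) = Add(-9, Mul(3, Add(-44, 2))) = Add(-9, Mul(3, -42)) = Add(-9, -126) = -135)
Mul(377, Add(Function('C')(Function('K')(0), 10), u)) = Mul(377, Add(10, -135)) = Mul(377, -125) = -47125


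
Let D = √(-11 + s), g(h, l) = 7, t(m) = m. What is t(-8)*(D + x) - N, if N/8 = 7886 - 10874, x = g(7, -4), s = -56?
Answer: 23848 - 8*I*√67 ≈ 23848.0 - 65.483*I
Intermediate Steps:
D = I*√67 (D = √(-11 - 56) = √(-67) = I*√67 ≈ 8.1853*I)
x = 7
N = -23904 (N = 8*(7886 - 10874) = 8*(-2988) = -23904)
t(-8)*(D + x) - N = -8*(I*√67 + 7) - 1*(-23904) = -8*(7 + I*√67) + 23904 = (-56 - 8*I*√67) + 23904 = 23848 - 8*I*√67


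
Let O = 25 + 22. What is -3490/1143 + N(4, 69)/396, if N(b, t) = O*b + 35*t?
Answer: 19669/5588 ≈ 3.5199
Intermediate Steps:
O = 47
N(b, t) = 35*t + 47*b (N(b, t) = 47*b + 35*t = 35*t + 47*b)
-3490/1143 + N(4, 69)/396 = -3490/1143 + (35*69 + 47*4)/396 = -3490*1/1143 + (2415 + 188)*(1/396) = -3490/1143 + 2603*(1/396) = -3490/1143 + 2603/396 = 19669/5588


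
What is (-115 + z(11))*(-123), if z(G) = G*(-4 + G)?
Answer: 4674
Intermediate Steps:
(-115 + z(11))*(-123) = (-115 + 11*(-4 + 11))*(-123) = (-115 + 11*7)*(-123) = (-115 + 77)*(-123) = -38*(-123) = 4674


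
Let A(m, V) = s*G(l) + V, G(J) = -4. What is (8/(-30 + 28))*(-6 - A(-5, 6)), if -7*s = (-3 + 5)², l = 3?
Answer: 400/7 ≈ 57.143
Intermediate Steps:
s = -4/7 (s = -(-3 + 5)²/7 = -⅐*2² = -⅐*4 = -4/7 ≈ -0.57143)
A(m, V) = 16/7 + V (A(m, V) = -4/7*(-4) + V = 16/7 + V)
(8/(-30 + 28))*(-6 - A(-5, 6)) = (8/(-30 + 28))*(-6 - (16/7 + 6)) = (8/(-2))*(-6 - 1*58/7) = (-½*8)*(-6 - 58/7) = -4*(-100/7) = 400/7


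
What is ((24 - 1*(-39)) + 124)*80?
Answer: 14960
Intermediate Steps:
((24 - 1*(-39)) + 124)*80 = ((24 + 39) + 124)*80 = (63 + 124)*80 = 187*80 = 14960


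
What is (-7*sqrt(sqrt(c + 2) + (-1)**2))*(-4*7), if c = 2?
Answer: 196*sqrt(3) ≈ 339.48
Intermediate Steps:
(-7*sqrt(sqrt(c + 2) + (-1)**2))*(-4*7) = (-7*sqrt(sqrt(2 + 2) + (-1)**2))*(-4*7) = -7*sqrt(sqrt(4) + 1)*(-28) = -7*sqrt(2 + 1)*(-28) = -7*sqrt(3)*(-28) = 196*sqrt(3)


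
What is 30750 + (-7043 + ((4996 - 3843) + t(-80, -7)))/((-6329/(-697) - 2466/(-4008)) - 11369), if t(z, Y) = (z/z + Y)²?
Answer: 162634761162734/5288846685 ≈ 30751.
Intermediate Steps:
t(z, Y) = (1 + Y)²
30750 + (-7043 + ((4996 - 3843) + t(-80, -7)))/((-6329/(-697) - 2466/(-4008)) - 11369) = 30750 + (-7043 + ((4996 - 3843) + (1 - 7)²))/((-6329/(-697) - 2466/(-4008)) - 11369) = 30750 + (-7043 + (1153 + (-6)²))/((-6329*(-1/697) - 2466*(-1/4008)) - 11369) = 30750 + (-7043 + (1153 + 36))/((6329/697 + 411/668) - 11369) = 30750 + (-7043 + 1189)/(4514239/465596 - 11369) = 30750 - 5854/(-5288846685/465596) = 30750 - 5854*(-465596/5288846685) = 30750 + 2725598984/5288846685 = 162634761162734/5288846685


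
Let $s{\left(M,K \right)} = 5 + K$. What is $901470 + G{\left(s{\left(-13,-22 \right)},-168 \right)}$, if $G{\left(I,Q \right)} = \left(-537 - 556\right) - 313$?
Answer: $900064$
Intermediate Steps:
$G{\left(I,Q \right)} = -1406$ ($G{\left(I,Q \right)} = -1093 - 313 = -1406$)
$901470 + G{\left(s{\left(-13,-22 \right)},-168 \right)} = 901470 - 1406 = 900064$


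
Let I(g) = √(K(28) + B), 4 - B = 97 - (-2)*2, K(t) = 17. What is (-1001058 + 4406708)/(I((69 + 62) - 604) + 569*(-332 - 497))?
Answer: -1606448510650/222501833481 - 13622600*I*√5/222501833481 ≈ -7.2199 - 0.0001369*I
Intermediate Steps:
B = -97 (B = 4 - (97 - (-2)*2) = 4 - (97 - 1*(-4)) = 4 - (97 + 4) = 4 - 1*101 = 4 - 101 = -97)
I(g) = 4*I*√5 (I(g) = √(17 - 97) = √(-80) = 4*I*√5)
(-1001058 + 4406708)/(I((69 + 62) - 604) + 569*(-332 - 497)) = (-1001058 + 4406708)/(4*I*√5 + 569*(-332 - 497)) = 3405650/(4*I*√5 + 569*(-829)) = 3405650/(4*I*√5 - 471701) = 3405650/(-471701 + 4*I*√5)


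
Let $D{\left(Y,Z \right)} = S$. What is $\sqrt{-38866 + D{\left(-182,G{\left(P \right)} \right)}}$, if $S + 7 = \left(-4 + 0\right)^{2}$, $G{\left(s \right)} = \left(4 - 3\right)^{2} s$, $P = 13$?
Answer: $7 i \sqrt{793} \approx 197.12 i$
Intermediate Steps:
$G{\left(s \right)} = s$ ($G{\left(s \right)} = 1^{2} s = 1 s = s$)
$S = 9$ ($S = -7 + \left(-4 + 0\right)^{2} = -7 + \left(-4\right)^{2} = -7 + 16 = 9$)
$D{\left(Y,Z \right)} = 9$
$\sqrt{-38866 + D{\left(-182,G{\left(P \right)} \right)}} = \sqrt{-38866 + 9} = \sqrt{-38857} = 7 i \sqrt{793}$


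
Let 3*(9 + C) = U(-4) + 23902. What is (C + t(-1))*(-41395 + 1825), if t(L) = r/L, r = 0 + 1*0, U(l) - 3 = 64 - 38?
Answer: -315293760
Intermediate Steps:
U(l) = 29 (U(l) = 3 + (64 - 38) = 3 + 26 = 29)
r = 0 (r = 0 + 0 = 0)
C = 7968 (C = -9 + (29 + 23902)/3 = -9 + (1/3)*23931 = -9 + 7977 = 7968)
t(L) = 0 (t(L) = 0/L = 0)
(C + t(-1))*(-41395 + 1825) = (7968 + 0)*(-41395 + 1825) = 7968*(-39570) = -315293760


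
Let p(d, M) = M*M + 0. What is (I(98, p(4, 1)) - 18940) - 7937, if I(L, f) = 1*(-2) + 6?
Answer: -26873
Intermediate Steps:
p(d, M) = M**2 (p(d, M) = M**2 + 0 = M**2)
I(L, f) = 4 (I(L, f) = -2 + 6 = 4)
(I(98, p(4, 1)) - 18940) - 7937 = (4 - 18940) - 7937 = -18936 - 7937 = -26873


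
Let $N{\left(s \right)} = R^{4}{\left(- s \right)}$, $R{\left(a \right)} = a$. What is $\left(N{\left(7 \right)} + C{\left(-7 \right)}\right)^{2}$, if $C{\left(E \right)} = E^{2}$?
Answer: $6002500$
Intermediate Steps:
$N{\left(s \right)} = s^{4}$ ($N{\left(s \right)} = \left(- s\right)^{4} = s^{4}$)
$\left(N{\left(7 \right)} + C{\left(-7 \right)}\right)^{2} = \left(7^{4} + \left(-7\right)^{2}\right)^{2} = \left(2401 + 49\right)^{2} = 2450^{2} = 6002500$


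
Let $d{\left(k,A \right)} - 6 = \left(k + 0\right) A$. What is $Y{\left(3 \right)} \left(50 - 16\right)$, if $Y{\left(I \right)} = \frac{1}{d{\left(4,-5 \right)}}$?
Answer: $- \frac{17}{7} \approx -2.4286$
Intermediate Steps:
$d{\left(k,A \right)} = 6 + A k$ ($d{\left(k,A \right)} = 6 + \left(k + 0\right) A = 6 + k A = 6 + A k$)
$Y{\left(I \right)} = - \frac{1}{14}$ ($Y{\left(I \right)} = \frac{1}{6 - 20} = \frac{1}{-14} = - \frac{1}{14}$)
$Y{\left(3 \right)} \left(50 - 16\right) = - \frac{50 - 16}{14} = \left(- \frac{1}{14}\right) 34 = - \frac{17}{7}$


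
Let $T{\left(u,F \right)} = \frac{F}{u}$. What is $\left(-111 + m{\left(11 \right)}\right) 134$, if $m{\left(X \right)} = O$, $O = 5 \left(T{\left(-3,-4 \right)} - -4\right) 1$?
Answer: $- \frac{33902}{3} \approx -11301.0$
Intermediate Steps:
$O = \frac{80}{3}$ ($O = 5 \left(- \frac{4}{-3} - -4\right) 1 = 5 \left(\left(-4\right) \left(- \frac{1}{3}\right) + 4\right) 1 = 5 \left(\frac{4}{3} + 4\right) 1 = 5 \cdot \frac{16}{3} \cdot 1 = \frac{80}{3} \cdot 1 = \frac{80}{3} \approx 26.667$)
$m{\left(X \right)} = \frac{80}{3}$
$\left(-111 + m{\left(11 \right)}\right) 134 = \left(-111 + \frac{80}{3}\right) 134 = \left(- \frac{253}{3}\right) 134 = - \frac{33902}{3}$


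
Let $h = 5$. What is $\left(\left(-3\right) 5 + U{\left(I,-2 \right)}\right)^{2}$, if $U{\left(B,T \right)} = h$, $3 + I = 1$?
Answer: $100$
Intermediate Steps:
$I = -2$ ($I = -3 + 1 = -2$)
$U{\left(B,T \right)} = 5$
$\left(\left(-3\right) 5 + U{\left(I,-2 \right)}\right)^{2} = \left(\left(-3\right) 5 + 5\right)^{2} = \left(-15 + 5\right)^{2} = \left(-10\right)^{2} = 100$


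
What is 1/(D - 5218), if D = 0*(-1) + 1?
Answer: -1/5217 ≈ -0.00019168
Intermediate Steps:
D = 1 (D = 0 + 1 = 1)
1/(D - 5218) = 1/(1 - 5218) = 1/(-5217) = -1/5217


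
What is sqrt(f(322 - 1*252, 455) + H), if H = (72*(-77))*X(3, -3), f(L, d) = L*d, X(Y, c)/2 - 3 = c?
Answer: 35*sqrt(26) ≈ 178.47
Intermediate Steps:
X(Y, c) = 6 + 2*c
H = 0 (H = (72*(-77))*(6 + 2*(-3)) = -5544*(6 - 6) = -5544*0 = 0)
sqrt(f(322 - 1*252, 455) + H) = sqrt((322 - 1*252)*455 + 0) = sqrt((322 - 252)*455 + 0) = sqrt(70*455 + 0) = sqrt(31850 + 0) = sqrt(31850) = 35*sqrt(26)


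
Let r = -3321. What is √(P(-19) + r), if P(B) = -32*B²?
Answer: I*√14873 ≈ 121.95*I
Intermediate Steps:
√(P(-19) + r) = √(-32*(-19)² - 3321) = √(-32*361 - 3321) = √(-11552 - 3321) = √(-14873) = I*√14873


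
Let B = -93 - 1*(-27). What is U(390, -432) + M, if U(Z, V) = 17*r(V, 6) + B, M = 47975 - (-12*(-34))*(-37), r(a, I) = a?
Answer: 55661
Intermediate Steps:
B = -66 (B = -93 + 27 = -66)
M = 63071 (M = 47975 - 408*(-37) = 47975 - 1*(-15096) = 47975 + 15096 = 63071)
U(Z, V) = -66 + 17*V (U(Z, V) = 17*V - 66 = -66 + 17*V)
U(390, -432) + M = (-66 + 17*(-432)) + 63071 = (-66 - 7344) + 63071 = -7410 + 63071 = 55661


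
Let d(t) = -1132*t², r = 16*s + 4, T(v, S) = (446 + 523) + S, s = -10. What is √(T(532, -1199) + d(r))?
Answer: I*√27548582 ≈ 5248.7*I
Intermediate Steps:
T(v, S) = 969 + S
r = -156 (r = 16*(-10) + 4 = -160 + 4 = -156)
√(T(532, -1199) + d(r)) = √((969 - 1199) - 1132*(-156)²) = √(-230 - 1132*24336) = √(-230 - 27548352) = √(-27548582) = I*√27548582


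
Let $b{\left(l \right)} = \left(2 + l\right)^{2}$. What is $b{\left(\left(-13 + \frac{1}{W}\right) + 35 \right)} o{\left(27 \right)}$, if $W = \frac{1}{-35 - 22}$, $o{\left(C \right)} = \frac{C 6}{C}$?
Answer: $6534$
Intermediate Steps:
$o{\left(C \right)} = 6$ ($o{\left(C \right)} = \frac{6 C}{C} = 6$)
$W = - \frac{1}{57}$ ($W = \frac{1}{-35 - 22} = \frac{1}{-57} = - \frac{1}{57} \approx -0.017544$)
$b{\left(\left(-13 + \frac{1}{W}\right) + 35 \right)} o{\left(27 \right)} = \left(2 + \left(\left(-13 + \frac{1}{- \frac{1}{57}}\right) + 35\right)\right)^{2} \cdot 6 = \left(2 + \left(\left(-13 - 57\right) + 35\right)\right)^{2} \cdot 6 = \left(2 + \left(-70 + 35\right)\right)^{2} \cdot 6 = \left(2 - 35\right)^{2} \cdot 6 = \left(-33\right)^{2} \cdot 6 = 1089 \cdot 6 = 6534$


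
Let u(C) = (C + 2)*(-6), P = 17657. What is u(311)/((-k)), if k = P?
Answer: 1878/17657 ≈ 0.10636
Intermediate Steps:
u(C) = -12 - 6*C (u(C) = (2 + C)*(-6) = -12 - 6*C)
k = 17657
u(311)/((-k)) = (-12 - 6*311)/((-1*17657)) = (-12 - 1866)/(-17657) = -1878*(-1/17657) = 1878/17657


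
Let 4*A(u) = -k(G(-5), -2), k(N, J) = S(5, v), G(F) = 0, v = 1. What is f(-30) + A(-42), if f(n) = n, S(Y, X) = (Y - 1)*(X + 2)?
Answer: -33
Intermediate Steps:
S(Y, X) = (-1 + Y)*(2 + X)
k(N, J) = 12 (k(N, J) = -2 - 1*1 + 2*5 + 1*5 = -2 - 1 + 10 + 5 = 12)
A(u) = -3 (A(u) = (-1*12)/4 = (¼)*(-12) = -3)
f(-30) + A(-42) = -30 - 3 = -33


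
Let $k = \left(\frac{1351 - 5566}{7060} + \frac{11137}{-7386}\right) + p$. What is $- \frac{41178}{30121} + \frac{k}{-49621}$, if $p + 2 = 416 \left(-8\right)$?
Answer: $- \frac{779340385196099}{599522587876212} \approx -1.2999$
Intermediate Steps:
$p = -3330$ ($p = -2 + 416 \left(-8\right) = -2 - 3328 = -3330$)
$k = - \frac{17375314201}{5214516}$ ($k = \left(\frac{1351 - 5566}{7060} + \frac{11137}{-7386}\right) - 3330 = \left(\left(1351 - 5566\right) \frac{1}{7060} + 11137 \left(- \frac{1}{7386}\right)\right) - 3330 = \left(\left(-4215\right) \frac{1}{7060} - \frac{11137}{7386}\right) - 3330 = \left(- \frac{843}{1412} - \frac{11137}{7386}\right) - 3330 = - \frac{10975921}{5214516} - 3330 = - \frac{17375314201}{5214516} \approx -3332.1$)
$- \frac{41178}{30121} + \frac{k}{-49621} = - \frac{41178}{30121} - \frac{17375314201}{5214516 \left(-49621\right)} = \left(-41178\right) \frac{1}{30121} - - \frac{17375314201}{258749498436} = - \frac{41178}{30121} + \frac{17375314201}{258749498436} = - \frac{779340385196099}{599522587876212}$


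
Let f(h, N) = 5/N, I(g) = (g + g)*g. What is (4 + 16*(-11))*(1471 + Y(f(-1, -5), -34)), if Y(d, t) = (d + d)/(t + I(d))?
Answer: -1012091/4 ≈ -2.5302e+5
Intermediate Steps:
I(g) = 2*g² (I(g) = (2*g)*g = 2*g²)
Y(d, t) = 2*d/(t + 2*d²) (Y(d, t) = (d + d)/(t + 2*d²) = (2*d)/(t + 2*d²) = 2*d/(t + 2*d²))
(4 + 16*(-11))*(1471 + Y(f(-1, -5), -34)) = (4 + 16*(-11))*(1471 + 2*(5/(-5))/(-34 + 2*(5/(-5))²)) = (4 - 176)*(1471 + 2*(5*(-⅕))/(-34 + 2*(5*(-⅕))²)) = -172*(1471 + 2*(-1)/(-34 + 2*(-1)²)) = -172*(1471 + 2*(-1)/(-34 + 2*1)) = -172*(1471 + 2*(-1)/(-34 + 2)) = -172*(1471 + 2*(-1)/(-32)) = -172*(1471 + 2*(-1)*(-1/32)) = -172*(1471 + 1/16) = -172*23537/16 = -1012091/4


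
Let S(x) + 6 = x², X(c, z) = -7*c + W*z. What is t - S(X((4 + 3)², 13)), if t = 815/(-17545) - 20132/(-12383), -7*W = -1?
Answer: -42087736057/361669 ≈ -1.1637e+5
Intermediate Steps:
W = ⅐ (W = -⅐*(-1) = ⅐ ≈ 0.14286)
X(c, z) = -7*c + z/7
t = 11657/7381 (t = 815*(-1/17545) - 20132*(-1/12383) = -163/3509 + 2876/1769 = 11657/7381 ≈ 1.5793)
S(x) = -6 + x²
t - S(X((4 + 3)², 13)) = 11657/7381 - (-6 + (-7*(4 + 3)² + (⅐)*13)²) = 11657/7381 - (-6 + (-7*7² + 13/7)²) = 11657/7381 - (-6 + (-7*49 + 13/7)²) = 11657/7381 - (-6 + (-343 + 13/7)²) = 11657/7381 - (-6 + (-2388/7)²) = 11657/7381 - (-6 + 5702544/49) = 11657/7381 - 1*5702250/49 = 11657/7381 - 5702250/49 = -42087736057/361669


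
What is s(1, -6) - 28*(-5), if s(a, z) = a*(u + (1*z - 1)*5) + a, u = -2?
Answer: 104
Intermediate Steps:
s(a, z) = a + a*(-7 + 5*z) (s(a, z) = a*(-2 + (1*z - 1)*5) + a = a*(-2 + (z - 1)*5) + a = a*(-2 + (-1 + z)*5) + a = a*(-2 + (-5 + 5*z)) + a = a*(-7 + 5*z) + a = a + a*(-7 + 5*z))
s(1, -6) - 28*(-5) = 1*(-6 + 5*(-6)) - 28*(-5) = 1*(-6 - 30) + 140 = 1*(-36) + 140 = -36 + 140 = 104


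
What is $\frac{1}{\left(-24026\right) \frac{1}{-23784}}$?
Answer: $\frac{11892}{12013} \approx 0.98993$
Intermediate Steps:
$\frac{1}{\left(-24026\right) \frac{1}{-23784}} = \frac{1}{\left(-24026\right) \left(- \frac{1}{23784}\right)} = \frac{1}{\frac{12013}{11892}} = \frac{11892}{12013}$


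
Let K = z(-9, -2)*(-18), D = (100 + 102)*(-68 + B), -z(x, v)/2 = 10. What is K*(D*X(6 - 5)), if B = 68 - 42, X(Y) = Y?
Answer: -3054240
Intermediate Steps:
z(x, v) = -20 (z(x, v) = -2*10 = -20)
B = 26
D = -8484 (D = (100 + 102)*(-68 + 26) = 202*(-42) = -8484)
K = 360 (K = -20*(-18) = 360)
K*(D*X(6 - 5)) = 360*(-8484*(6 - 5)) = 360*(-8484*1) = 360*(-8484) = -3054240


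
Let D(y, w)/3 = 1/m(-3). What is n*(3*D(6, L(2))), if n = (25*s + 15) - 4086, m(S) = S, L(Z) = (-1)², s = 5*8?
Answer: 9213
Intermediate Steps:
s = 40
L(Z) = 1
D(y, w) = -1 (D(y, w) = 3/(-3) = 3*(-⅓) = -1)
n = -3071 (n = (25*40 + 15) - 4086 = (1000 + 15) - 4086 = 1015 - 4086 = -3071)
n*(3*D(6, L(2))) = -9213*(-1) = -3071*(-3) = 9213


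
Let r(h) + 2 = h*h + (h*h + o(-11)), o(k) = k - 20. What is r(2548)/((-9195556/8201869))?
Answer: -106497783170675/9195556 ≈ -1.1581e+7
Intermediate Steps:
o(k) = -20 + k
r(h) = -33 + 2*h² (r(h) = -2 + (h*h + (h*h + (-20 - 11))) = -2 + (h² + (h² - 31)) = -2 + (h² + (-31 + h²)) = -2 + (-31 + 2*h²) = -33 + 2*h²)
r(2548)/((-9195556/8201869)) = (-33 + 2*2548²)/((-9195556/8201869)) = (-33 + 2*6492304)/((-9195556*1/8201869)) = (-33 + 12984608)/(-9195556/8201869) = 12984575*(-8201869/9195556) = -106497783170675/9195556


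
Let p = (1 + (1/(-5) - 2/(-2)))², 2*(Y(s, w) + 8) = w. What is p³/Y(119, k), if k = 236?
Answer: 531441/1718750 ≈ 0.30920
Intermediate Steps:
Y(s, w) = -8 + w/2
p = 81/25 (p = (1 + (1*(-⅕) - 2*(-½)))² = (1 + (-⅕ + 1))² = (1 + ⅘)² = (9/5)² = 81/25 ≈ 3.2400)
p³/Y(119, k) = (81/25)³/(-8 + (½)*236) = 531441/(15625*(-8 + 118)) = (531441/15625)/110 = (531441/15625)*(1/110) = 531441/1718750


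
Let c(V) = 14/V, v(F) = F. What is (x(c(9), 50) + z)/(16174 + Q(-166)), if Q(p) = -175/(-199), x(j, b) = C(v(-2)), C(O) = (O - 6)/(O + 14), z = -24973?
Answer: -14909279/9656403 ≈ -1.5440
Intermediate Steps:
C(O) = (-6 + O)/(14 + O)
x(j, b) = -⅔ (x(j, b) = (-6 - 2)/(14 - 2) = -8/12 = (1/12)*(-8) = -⅔)
Q(p) = 175/199 (Q(p) = -175*(-1/199) = 175/199)
(x(c(9), 50) + z)/(16174 + Q(-166)) = (-⅔ - 24973)/(16174 + 175/199) = -74921/(3*3218801/199) = -74921/3*199/3218801 = -14909279/9656403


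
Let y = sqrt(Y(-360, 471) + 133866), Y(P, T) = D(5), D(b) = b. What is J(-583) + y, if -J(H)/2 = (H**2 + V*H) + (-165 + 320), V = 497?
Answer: -100586 + sqrt(133871) ≈ -1.0022e+5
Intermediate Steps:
Y(P, T) = 5
J(H) = -310 - 994*H - 2*H**2 (J(H) = -2*((H**2 + 497*H) + (-165 + 320)) = -2*((H**2 + 497*H) + 155) = -2*(155 + H**2 + 497*H) = -310 - 994*H - 2*H**2)
y = sqrt(133871) (y = sqrt(5 + 133866) = sqrt(133871) ≈ 365.88)
J(-583) + y = (-310 - 994*(-583) - 2*(-583)**2) + sqrt(133871) = (-310 + 579502 - 2*339889) + sqrt(133871) = (-310 + 579502 - 679778) + sqrt(133871) = -100586 + sqrt(133871)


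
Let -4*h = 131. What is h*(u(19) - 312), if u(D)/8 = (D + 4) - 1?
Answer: 4454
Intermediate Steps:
h = -131/4 (h = -¼*131 = -131/4 ≈ -32.750)
u(D) = 24 + 8*D (u(D) = 8*((D + 4) - 1) = 8*((4 + D) - 1) = 8*(3 + D) = 24 + 8*D)
h*(u(19) - 312) = -131*((24 + 8*19) - 312)/4 = -131*((24 + 152) - 312)/4 = -131*(176 - 312)/4 = -131/4*(-136) = 4454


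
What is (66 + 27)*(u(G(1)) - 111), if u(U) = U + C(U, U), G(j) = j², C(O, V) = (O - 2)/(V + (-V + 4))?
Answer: -41013/4 ≈ -10253.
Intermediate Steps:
C(O, V) = -½ + O/4 (C(O, V) = (-2 + O)/(V + (4 - V)) = (-2 + O)/4 = (-2 + O)*(¼) = -½ + O/4)
u(U) = -½ + 5*U/4 (u(U) = U + (-½ + U/4) = -½ + 5*U/4)
(66 + 27)*(u(G(1)) - 111) = (66 + 27)*((-½ + (5/4)*1²) - 111) = 93*((-½ + (5/4)*1) - 111) = 93*((-½ + 5/4) - 111) = 93*(¾ - 111) = 93*(-441/4) = -41013/4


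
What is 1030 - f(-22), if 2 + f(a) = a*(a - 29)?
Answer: -90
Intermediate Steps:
f(a) = -2 + a*(-29 + a) (f(a) = -2 + a*(a - 29) = -2 + a*(-29 + a))
1030 - f(-22) = 1030 - (-2 + (-22)² - 29*(-22)) = 1030 - (-2 + 484 + 638) = 1030 - 1*1120 = 1030 - 1120 = -90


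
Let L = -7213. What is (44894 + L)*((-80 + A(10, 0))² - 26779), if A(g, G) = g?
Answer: -824422599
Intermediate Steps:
(44894 + L)*((-80 + A(10, 0))² - 26779) = (44894 - 7213)*((-80 + 10)² - 26779) = 37681*((-70)² - 26779) = 37681*(4900 - 26779) = 37681*(-21879) = -824422599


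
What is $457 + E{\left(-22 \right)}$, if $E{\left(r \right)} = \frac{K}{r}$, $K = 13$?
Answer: $\frac{10041}{22} \approx 456.41$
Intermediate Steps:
$E{\left(r \right)} = \frac{13}{r}$
$457 + E{\left(-22 \right)} = 457 + \frac{13}{-22} = 457 + 13 \left(- \frac{1}{22}\right) = 457 - \frac{13}{22} = \frac{10041}{22}$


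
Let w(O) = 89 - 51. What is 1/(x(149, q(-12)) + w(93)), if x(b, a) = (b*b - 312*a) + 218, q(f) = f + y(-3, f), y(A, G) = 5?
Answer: 1/24641 ≈ 4.0583e-5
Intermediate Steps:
w(O) = 38
q(f) = 5 + f (q(f) = f + 5 = 5 + f)
x(b, a) = 218 + b**2 - 312*a (x(b, a) = (b**2 - 312*a) + 218 = 218 + b**2 - 312*a)
1/(x(149, q(-12)) + w(93)) = 1/((218 + 149**2 - 312*(5 - 12)) + 38) = 1/((218 + 22201 - 312*(-7)) + 38) = 1/((218 + 22201 + 2184) + 38) = 1/(24603 + 38) = 1/24641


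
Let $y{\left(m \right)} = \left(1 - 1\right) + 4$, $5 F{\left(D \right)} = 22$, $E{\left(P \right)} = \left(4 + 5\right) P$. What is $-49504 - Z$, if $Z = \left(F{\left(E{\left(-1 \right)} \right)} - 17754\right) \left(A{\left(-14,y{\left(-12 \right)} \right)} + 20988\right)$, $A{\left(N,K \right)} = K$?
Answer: $\frac{1862750496}{5} \approx 3.7255 \cdot 10^{8}$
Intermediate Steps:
$E{\left(P \right)} = 9 P$
$F{\left(D \right)} = \frac{22}{5}$ ($F{\left(D \right)} = \frac{1}{5} \cdot 22 = \frac{22}{5}$)
$y{\left(m \right)} = 4$ ($y{\left(m \right)} = \left(1 - 1\right) + 4 = 0 + 4 = 4$)
$Z = - \frac{1862998016}{5}$ ($Z = \left(\frac{22}{5} - 17754\right) \left(4 + 20988\right) = \left(- \frac{88748}{5}\right) 20992 = - \frac{1862998016}{5} \approx -3.726 \cdot 10^{8}$)
$-49504 - Z = -49504 - - \frac{1862998016}{5} = -49504 + \frac{1862998016}{5} = \frac{1862750496}{5}$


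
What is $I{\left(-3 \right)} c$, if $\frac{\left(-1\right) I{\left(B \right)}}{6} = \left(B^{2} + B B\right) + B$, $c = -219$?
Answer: $19710$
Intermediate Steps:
$I{\left(B \right)} = - 12 B^{2} - 6 B$ ($I{\left(B \right)} = - 6 \left(\left(B^{2} + B B\right) + B\right) = - 6 \left(\left(B^{2} + B^{2}\right) + B\right) = - 6 \left(2 B^{2} + B\right) = - 6 \left(B + 2 B^{2}\right) = - 12 B^{2} - 6 B$)
$I{\left(-3 \right)} c = \left(-6\right) \left(-3\right) \left(1 + 2 \left(-3\right)\right) \left(-219\right) = \left(-6\right) \left(-3\right) \left(1 - 6\right) \left(-219\right) = \left(-6\right) \left(-3\right) \left(-5\right) \left(-219\right) = \left(-90\right) \left(-219\right) = 19710$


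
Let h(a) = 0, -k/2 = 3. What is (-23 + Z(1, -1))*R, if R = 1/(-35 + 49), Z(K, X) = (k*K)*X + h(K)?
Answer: -17/14 ≈ -1.2143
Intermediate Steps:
k = -6 (k = -2*3 = -6)
Z(K, X) = -6*K*X (Z(K, X) = (-6*K)*X + 0 = -6*K*X + 0 = -6*K*X)
R = 1/14 ≈ 0.071429
(-23 + Z(1, -1))*R = (-23 - 6*1*(-1))*(1/14) = (-23 + 6)*(1/14) = -17*1/14 = -17/14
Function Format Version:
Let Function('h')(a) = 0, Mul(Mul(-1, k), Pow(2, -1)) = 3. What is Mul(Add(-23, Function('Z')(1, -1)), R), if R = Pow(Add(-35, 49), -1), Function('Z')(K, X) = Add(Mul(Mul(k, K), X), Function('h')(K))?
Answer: Rational(-17, 14) ≈ -1.2143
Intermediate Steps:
k = -6 (k = Mul(-2, 3) = -6)
Function('Z')(K, X) = Mul(-6, K, X) (Function('Z')(K, X) = Add(Mul(Mul(-6, K), X), 0) = Add(Mul(-6, K, X), 0) = Mul(-6, K, X))
R = Rational(1, 14) (R = Pow(14, -1) = Rational(1, 14) ≈ 0.071429)
Mul(Add(-23, Function('Z')(1, -1)), R) = Mul(Add(-23, Mul(-6, 1, -1)), Rational(1, 14)) = Mul(Add(-23, 6), Rational(1, 14)) = Mul(-17, Rational(1, 14)) = Rational(-17, 14)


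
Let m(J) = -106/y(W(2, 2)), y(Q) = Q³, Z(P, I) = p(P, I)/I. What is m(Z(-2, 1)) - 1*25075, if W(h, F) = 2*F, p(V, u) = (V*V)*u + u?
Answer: -802453/32 ≈ -25077.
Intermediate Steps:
p(V, u) = u + u*V² (p(V, u) = V²*u + u = u*V² + u = u + u*V²)
Z(P, I) = 1 + P² (Z(P, I) = (I*(1 + P²))/I = 1 + P²)
m(J) = -53/32 (m(J) = -106/((2*2)³) = -106/(4³) = -106/64 = -106*1/64 = -53/32)
m(Z(-2, 1)) - 1*25075 = -53/32 - 1*25075 = -53/32 - 25075 = -802453/32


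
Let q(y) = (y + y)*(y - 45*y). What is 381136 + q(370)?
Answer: -11666064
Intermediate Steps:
q(y) = -88*y² (q(y) = (2*y)*(-44*y) = -88*y²)
381136 + q(370) = 381136 - 88*370² = 381136 - 88*136900 = 381136 - 12047200 = -11666064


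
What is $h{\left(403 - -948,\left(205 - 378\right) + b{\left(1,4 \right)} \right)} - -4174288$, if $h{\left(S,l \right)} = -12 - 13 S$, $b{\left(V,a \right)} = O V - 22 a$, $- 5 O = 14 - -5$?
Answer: $4156713$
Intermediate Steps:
$O = - \frac{19}{5}$ ($O = - \frac{14 - -5}{5} = - \frac{14 + 5}{5} = \left(- \frac{1}{5}\right) 19 = - \frac{19}{5} \approx -3.8$)
$b{\left(V,a \right)} = - 22 a - \frac{19 V}{5}$ ($b{\left(V,a \right)} = - \frac{19 V}{5} - 22 a = - 22 a - \frac{19 V}{5}$)
$h{\left(403 - -948,\left(205 - 378\right) + b{\left(1,4 \right)} \right)} - -4174288 = \left(-12 - 13 \left(403 - -948\right)\right) - -4174288 = \left(-12 - 13 \left(403 + 948\right)\right) + 4174288 = \left(-12 - 17563\right) + 4174288 = -17575 + 4174288 = 4156713$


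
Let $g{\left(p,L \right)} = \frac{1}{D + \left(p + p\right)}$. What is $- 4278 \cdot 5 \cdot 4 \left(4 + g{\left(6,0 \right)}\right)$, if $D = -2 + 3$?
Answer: $- \frac{4534680}{13} \approx -3.4882 \cdot 10^{5}$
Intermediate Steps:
$D = 1$
$g{\left(p,L \right)} = \frac{1}{1 + 2 p}$ ($g{\left(p,L \right)} = \frac{1}{1 + \left(p + p\right)} = \frac{1}{1 + 2 p}$)
$- 4278 \cdot 5 \cdot 4 \left(4 + g{\left(6,0 \right)}\right) = - 4278 \cdot 5 \cdot 4 \left(4 + \frac{1}{1 + 2 \cdot 6}\right) = - 4278 \cdot 5 \cdot 4 \left(4 + \frac{1}{1 + 12}\right) = - 4278 \cdot 5 \cdot 4 \left(4 + \frac{1}{13}\right) = - 4278 \cdot 5 \cdot 4 \cdot \frac{53}{13} = - 4278 \cdot 5 \cdot \frac{212}{13} = \left(-4278\right) \frac{1060}{13} = - \frac{4534680}{13}$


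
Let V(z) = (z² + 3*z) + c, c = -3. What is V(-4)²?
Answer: 1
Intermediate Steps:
V(z) = -3 + z² + 3*z (V(z) = (z² + 3*z) - 3 = -3 + z² + 3*z)
V(-4)² = (-3 + (-4)² + 3*(-4))² = (-3 + 16 - 12)² = 1² = 1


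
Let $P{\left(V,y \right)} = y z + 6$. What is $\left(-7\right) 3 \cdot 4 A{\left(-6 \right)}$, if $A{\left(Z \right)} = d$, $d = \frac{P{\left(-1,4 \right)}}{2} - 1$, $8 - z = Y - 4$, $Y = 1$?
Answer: $-2016$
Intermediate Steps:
$z = 11$ ($z = 8 - \left(1 - 4\right) = 8 - -3 = 8 + 3 = 11$)
$P{\left(V,y \right)} = 6 + 11 y$ ($P{\left(V,y \right)} = y 11 + 6 = 11 y + 6 = 6 + 11 y$)
$d = 24$ ($d = \frac{6 + 11 \cdot 4}{2} - 1 = \left(6 + 44\right) \frac{1}{2} - 1 = 50 \cdot \frac{1}{2} - 1 = 25 - 1 = 24$)
$A{\left(Z \right)} = 24$
$\left(-7\right) 3 \cdot 4 A{\left(-6 \right)} = \left(-7\right) 3 \cdot 4 \cdot 24 = \left(-21\right) 4 \cdot 24 = \left(-84\right) 24 = -2016$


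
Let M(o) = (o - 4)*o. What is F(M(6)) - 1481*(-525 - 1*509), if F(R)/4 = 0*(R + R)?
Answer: 1531354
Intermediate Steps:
M(o) = o*(-4 + o) (M(o) = (-4 + o)*o = o*(-4 + o))
F(R) = 0 (F(R) = 4*(0*(R + R)) = 4*(0*(2*R)) = 4*0 = 0)
F(M(6)) - 1481*(-525 - 1*509) = 0 - 1481*(-525 - 1*509) = 0 - 1481*(-525 - 509) = 0 - 1481*(-1034) = 0 + 1531354 = 1531354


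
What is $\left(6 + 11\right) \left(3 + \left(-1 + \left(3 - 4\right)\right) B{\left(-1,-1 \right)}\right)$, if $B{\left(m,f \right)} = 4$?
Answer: $-85$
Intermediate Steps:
$\left(6 + 11\right) \left(3 + \left(-1 + \left(3 - 4\right)\right) B{\left(-1,-1 \right)}\right) = \left(6 + 11\right) \left(3 + \left(-1 + \left(3 - 4\right)\right) 4\right) = 17 \left(3 + \left(-1 + \left(3 - 4\right)\right) 4\right) = 17 \left(3 + \left(-1 - 1\right) 4\right) = 17 \left(3 - 8\right) = 17 \left(-5\right) = -85$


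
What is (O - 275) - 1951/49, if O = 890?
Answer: 28184/49 ≈ 575.18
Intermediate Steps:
(O - 275) - 1951/49 = (890 - 275) - 1951/49 = 615 - 1951*1/49 = 615 - 1951/49 = 28184/49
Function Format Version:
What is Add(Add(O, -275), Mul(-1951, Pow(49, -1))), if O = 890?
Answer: Rational(28184, 49) ≈ 575.18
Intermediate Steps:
Add(Add(O, -275), Mul(-1951, Pow(49, -1))) = Add(Add(890, -275), Mul(-1951, Pow(49, -1))) = Add(615, Mul(-1951, Rational(1, 49))) = Add(615, Rational(-1951, 49)) = Rational(28184, 49)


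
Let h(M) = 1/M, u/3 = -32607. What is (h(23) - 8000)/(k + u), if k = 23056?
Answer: 183999/1719595 ≈ 0.10700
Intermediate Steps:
u = -97821 (u = 3*(-32607) = -97821)
(h(23) - 8000)/(k + u) = (1/23 - 8000)/(23056 - 97821) = (1/23 - 8000)/(-74765) = -183999/23*(-1/74765) = 183999/1719595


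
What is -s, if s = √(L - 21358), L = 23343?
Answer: -√1985 ≈ -44.553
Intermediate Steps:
s = √1985 (s = √(23343 - 21358) = √1985 ≈ 44.553)
-s = -√1985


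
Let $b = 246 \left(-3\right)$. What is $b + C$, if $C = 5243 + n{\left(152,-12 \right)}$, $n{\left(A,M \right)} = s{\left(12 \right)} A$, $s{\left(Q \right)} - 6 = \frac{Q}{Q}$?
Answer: $5569$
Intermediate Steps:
$s{\left(Q \right)} = 7$ ($s{\left(Q \right)} = 6 + \frac{Q}{Q} = 6 + 1 = 7$)
$b = -738$
$n{\left(A,M \right)} = 7 A$
$C = 6307$ ($C = 5243 + 7 \cdot 152 = 5243 + 1064 = 6307$)
$b + C = -738 + 6307 = 5569$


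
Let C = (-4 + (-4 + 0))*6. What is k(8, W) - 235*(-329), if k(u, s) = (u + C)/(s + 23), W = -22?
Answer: 77275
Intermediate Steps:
C = -48 (C = (-4 - 4)*6 = -8*6 = -48)
k(u, s) = (-48 + u)/(23 + s) (k(u, s) = (u - 48)/(s + 23) = (-48 + u)/(23 + s))
k(8, W) - 235*(-329) = (-48 + 8)/(23 - 22) - 235*(-329) = -40/1 + 77315 = 1*(-40) + 77315 = -40 + 77315 = 77275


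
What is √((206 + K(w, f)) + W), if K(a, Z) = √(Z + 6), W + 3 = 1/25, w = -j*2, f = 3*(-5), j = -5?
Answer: √(5076 + 75*I)/5 ≈ 14.25 + 0.10527*I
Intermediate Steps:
f = -15
w = 10 (w = -1*(-5)*2 = 5*2 = 10)
W = -74/25 (W = -3 + 1/25 = -74/25 ≈ -2.9600)
K(a, Z) = √(6 + Z)
√((206 + K(w, f)) + W) = √((206 + √(6 - 15)) - 74/25) = √((206 + √(-9)) - 74/25) = √((206 + 3*I) - 74/25) = √(5076/25 + 3*I)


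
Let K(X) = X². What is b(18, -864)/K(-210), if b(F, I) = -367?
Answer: -367/44100 ≈ -0.0083220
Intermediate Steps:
b(18, -864)/K(-210) = -367/((-210)²) = -367/44100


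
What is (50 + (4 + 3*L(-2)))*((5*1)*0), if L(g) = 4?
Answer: 0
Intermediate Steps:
(50 + (4 + 3*L(-2)))*((5*1)*0) = (50 + (4 + 3*4))*((5*1)*0) = (50 + (4 + 12))*(5*0) = (50 + 16)*0 = 66*0 = 0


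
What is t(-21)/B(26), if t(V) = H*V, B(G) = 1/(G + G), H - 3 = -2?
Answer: -1092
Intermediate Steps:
H = 1 (H = 3 - 2 = 1)
B(G) = 1/(2*G)
t(V) = V (t(V) = 1*V = V)
t(-21)/B(26) = -21/((½)/26) = -21/((½)*(1/26)) = -21/1/52 = -21*52 = -1092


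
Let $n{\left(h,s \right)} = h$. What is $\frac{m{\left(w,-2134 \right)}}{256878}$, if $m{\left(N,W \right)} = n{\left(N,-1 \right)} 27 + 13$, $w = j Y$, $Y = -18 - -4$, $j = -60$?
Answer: $\frac{22693}{256878} \approx 0.088342$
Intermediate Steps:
$Y = -14$ ($Y = -18 + 4 = -14$)
$w = 840$ ($w = \left(-60\right) \left(-14\right) = 840$)
$m{\left(N,W \right)} = 13 + 27 N$ ($m{\left(N,W \right)} = N 27 + 13 = 27 N + 13 = 13 + 27 N$)
$\frac{m{\left(w,-2134 \right)}}{256878} = \frac{13 + 27 \cdot 840}{256878} = \left(13 + 22680\right) \frac{1}{256878} = 22693 \cdot \frac{1}{256878} = \frac{22693}{256878}$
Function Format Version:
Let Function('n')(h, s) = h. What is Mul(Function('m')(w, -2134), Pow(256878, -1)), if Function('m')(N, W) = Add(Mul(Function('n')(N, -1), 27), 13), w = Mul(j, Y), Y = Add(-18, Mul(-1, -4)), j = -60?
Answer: Rational(22693, 256878) ≈ 0.088342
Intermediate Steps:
Y = -14 (Y = Add(-18, 4) = -14)
w = 840 (w = Mul(-60, -14) = 840)
Function('m')(N, W) = Add(13, Mul(27, N)) (Function('m')(N, W) = Add(Mul(N, 27), 13) = Add(Mul(27, N), 13) = Add(13, Mul(27, N)))
Mul(Function('m')(w, -2134), Pow(256878, -1)) = Mul(Add(13, Mul(27, 840)), Pow(256878, -1)) = Mul(Add(13, 22680), Rational(1, 256878)) = Mul(22693, Rational(1, 256878)) = Rational(22693, 256878)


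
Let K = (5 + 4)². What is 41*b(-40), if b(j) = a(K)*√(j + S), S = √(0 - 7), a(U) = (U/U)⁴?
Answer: 41*√(-40 + I*√7) ≈ 8.5711 + 259.45*I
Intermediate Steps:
K = 81 (K = 9² = 81)
a(U) = 1 (a(U) = 1⁴ = 1)
S = I*√7 (S = √(-7) = I*√7 ≈ 2.6458*I)
b(j) = √(j + I*√7) (b(j) = 1*√(j + I*√7) = √(j + I*√7))
41*b(-40) = 41*√(-40 + I*√7)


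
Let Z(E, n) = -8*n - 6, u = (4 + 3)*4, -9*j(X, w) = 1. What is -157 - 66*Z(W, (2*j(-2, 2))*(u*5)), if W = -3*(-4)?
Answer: -48563/3 ≈ -16188.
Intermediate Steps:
W = 12
j(X, w) = -⅑ (j(X, w) = -⅑*1 = -⅑)
u = 28 (u = 7*4 = 28)
Z(E, n) = -6 - 8*n
-157 - 66*Z(W, (2*j(-2, 2))*(u*5)) = -157 - 66*(-6 - 8*2*(-⅑)*28*5) = -157 - 66*(-6 - (-16)*140/9) = -157 - 66*(-6 - 8*(-280/9)) = -157 - 66*(-6 + 2240/9) = -157 - 66*2186/9 = -157 - 48092/3 = -48563/3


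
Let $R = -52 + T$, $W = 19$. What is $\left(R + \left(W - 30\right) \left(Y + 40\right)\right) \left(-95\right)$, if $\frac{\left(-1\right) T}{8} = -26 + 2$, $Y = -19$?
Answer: $8645$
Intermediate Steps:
$T = 192$ ($T = - 8 \left(-26 + 2\right) = \left(-8\right) \left(-24\right) = 192$)
$R = 140$ ($R = -52 + 192 = 140$)
$\left(R + \left(W - 30\right) \left(Y + 40\right)\right) \left(-95\right) = \left(140 + \left(19 - 30\right) \left(-19 + 40\right)\right) \left(-95\right) = \left(140 - 231\right) \left(-95\right) = \left(-91\right) \left(-95\right) = 8645$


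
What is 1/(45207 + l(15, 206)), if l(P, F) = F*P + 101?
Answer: 1/48398 ≈ 2.0662e-5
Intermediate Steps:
l(P, F) = 101 + F*P
1/(45207 + l(15, 206)) = 1/(45207 + (101 + 206*15)) = 1/(45207 + (101 + 3090)) = 1/(45207 + 3191) = 1/48398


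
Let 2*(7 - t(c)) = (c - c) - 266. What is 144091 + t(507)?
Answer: 144231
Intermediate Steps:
t(c) = 140 (t(c) = 7 - ((c - c) - 266)/2 = 7 - (0 - 266)/2 = 7 - ½*(-266) = 7 + 133 = 140)
144091 + t(507) = 144091 + 140 = 144231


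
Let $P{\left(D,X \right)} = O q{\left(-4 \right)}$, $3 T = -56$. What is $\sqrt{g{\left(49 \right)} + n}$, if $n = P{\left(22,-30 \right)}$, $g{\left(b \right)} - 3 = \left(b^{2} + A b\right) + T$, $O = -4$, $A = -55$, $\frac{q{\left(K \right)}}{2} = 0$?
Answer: $\frac{i \sqrt{2787}}{3} \approx 17.597 i$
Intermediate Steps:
$T = - \frac{56}{3}$ ($T = \frac{1}{3} \left(-56\right) = - \frac{56}{3} \approx -18.667$)
$q{\left(K \right)} = 0$ ($q{\left(K \right)} = 2 \cdot 0 = 0$)
$g{\left(b \right)} = - \frac{47}{3} + b^{2} - 55 b$ ($g{\left(b \right)} = 3 - \left(\frac{56}{3} - b^{2} + 55 b\right) = - \frac{47}{3} + b^{2} - 55 b$)
$P{\left(D,X \right)} = 0$ ($P{\left(D,X \right)} = \left(-4\right) 0 = 0$)
$n = 0$
$\sqrt{g{\left(49 \right)} + n} = \sqrt{\left(- \frac{47}{3} + 49^{2} - 2695\right) + 0} = \sqrt{\left(- \frac{47}{3} + 2401 - 2695\right) + 0} = \sqrt{- \frac{929}{3} + 0} = \sqrt{- \frac{929}{3}} = \frac{i \sqrt{2787}}{3}$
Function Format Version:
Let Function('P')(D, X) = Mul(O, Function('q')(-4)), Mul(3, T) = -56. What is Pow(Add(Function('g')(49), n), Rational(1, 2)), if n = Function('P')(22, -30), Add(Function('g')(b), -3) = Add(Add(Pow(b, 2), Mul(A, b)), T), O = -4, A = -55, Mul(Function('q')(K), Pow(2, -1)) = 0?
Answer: Mul(Rational(1, 3), I, Pow(2787, Rational(1, 2))) ≈ Mul(17.597, I)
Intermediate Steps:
T = Rational(-56, 3) (T = Mul(Rational(1, 3), -56) = Rational(-56, 3) ≈ -18.667)
Function('q')(K) = 0 (Function('q')(K) = Mul(2, 0) = 0)
Function('g')(b) = Add(Rational(-47, 3), Pow(b, 2), Mul(-55, b)) (Function('g')(b) = Add(3, Add(Add(Pow(b, 2), Mul(-55, b)), Rational(-56, 3))) = Add(3, Add(Rational(-56, 3), Pow(b, 2), Mul(-55, b))) = Add(Rational(-47, 3), Pow(b, 2), Mul(-55, b)))
Function('P')(D, X) = 0 (Function('P')(D, X) = Mul(-4, 0) = 0)
n = 0
Pow(Add(Function('g')(49), n), Rational(1, 2)) = Pow(Add(Add(Rational(-47, 3), Pow(49, 2), Mul(-55, 49)), 0), Rational(1, 2)) = Pow(Add(Add(Rational(-47, 3), 2401, -2695), 0), Rational(1, 2)) = Pow(Add(Rational(-929, 3), 0), Rational(1, 2)) = Pow(Rational(-929, 3), Rational(1, 2)) = Mul(Rational(1, 3), I, Pow(2787, Rational(1, 2)))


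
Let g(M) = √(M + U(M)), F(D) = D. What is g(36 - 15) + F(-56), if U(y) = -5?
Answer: -52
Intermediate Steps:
g(M) = √(-5 + M) (g(M) = √(M - 5) = √(-5 + M))
g(36 - 15) + F(-56) = √(-5 + (36 - 15)) - 56 = √(-5 + 21) - 56 = √16 - 56 = 4 - 56 = -52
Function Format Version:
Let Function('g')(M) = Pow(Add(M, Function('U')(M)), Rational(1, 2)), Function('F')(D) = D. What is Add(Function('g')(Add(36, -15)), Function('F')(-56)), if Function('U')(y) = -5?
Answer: -52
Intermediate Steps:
Function('g')(M) = Pow(Add(-5, M), Rational(1, 2)) (Function('g')(M) = Pow(Add(M, -5), Rational(1, 2)) = Pow(Add(-5, M), Rational(1, 2)))
Add(Function('g')(Add(36, -15)), Function('F')(-56)) = Add(Pow(Add(-5, Add(36, -15)), Rational(1, 2)), -56) = Add(Pow(Add(-5, 21), Rational(1, 2)), -56) = Add(Pow(16, Rational(1, 2)), -56) = Add(4, -56) = -52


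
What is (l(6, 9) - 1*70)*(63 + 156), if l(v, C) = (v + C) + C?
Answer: -10074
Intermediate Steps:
l(v, C) = v + 2*C (l(v, C) = (C + v) + C = v + 2*C)
(l(6, 9) - 1*70)*(63 + 156) = ((6 + 2*9) - 1*70)*(63 + 156) = ((6 + 18) - 70)*219 = (24 - 70)*219 = -46*219 = -10074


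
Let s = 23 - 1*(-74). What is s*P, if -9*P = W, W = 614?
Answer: -59558/9 ≈ -6617.6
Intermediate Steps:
s = 97 (s = 23 + 74 = 97)
P = -614/9 (P = -1/9*614 = -614/9 ≈ -68.222)
s*P = 97*(-614/9) = -59558/9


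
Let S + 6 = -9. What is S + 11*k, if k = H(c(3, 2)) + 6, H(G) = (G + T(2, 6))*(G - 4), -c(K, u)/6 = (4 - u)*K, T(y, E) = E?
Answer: 13251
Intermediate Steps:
S = -15 (S = -6 - 9 = -15)
c(K, u) = -6*K*(4 - u) (c(K, u) = -6*(4 - u)*K = -6*K*(4 - u))
H(G) = (-4 + G)*(6 + G) (H(G) = (G + 6)*(G - 4) = (6 + G)*(-4 + G) = (-4 + G)*(6 + G))
k = 1206 (k = (-24 + (6*3*(-4 + 2))² + 2*(6*3*(-4 + 2))) + 6 = (-24 + (6*3*(-2))² + 2*(6*3*(-2))) + 6 = (-24 + (-36)² + 2*(-36)) + 6 = (-24 + 1296 - 72) + 6 = 1200 + 6 = 1206)
S + 11*k = -15 + 11*1206 = -15 + 13266 = 13251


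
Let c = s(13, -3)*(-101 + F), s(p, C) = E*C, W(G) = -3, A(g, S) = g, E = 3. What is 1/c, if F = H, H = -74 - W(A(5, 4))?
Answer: 1/1548 ≈ 0.00064600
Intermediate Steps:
s(p, C) = 3*C
H = -71 (H = -74 - 1*(-3) = -74 + 3 = -71)
F = -71
c = 1548 (c = (3*(-3))*(-101 - 71) = -9*(-172) = 1548)
1/c = 1/1548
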